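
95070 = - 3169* (  -  30)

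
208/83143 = 208/83143 = 0.00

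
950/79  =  950/79 = 12.03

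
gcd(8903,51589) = 1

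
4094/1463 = 4094/1463 = 2.80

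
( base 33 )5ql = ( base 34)5g0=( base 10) 6324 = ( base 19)h9g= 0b1100010110100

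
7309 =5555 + 1754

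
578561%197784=182993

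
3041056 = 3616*841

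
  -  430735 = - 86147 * 5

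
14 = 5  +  9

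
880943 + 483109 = 1364052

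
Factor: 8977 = 47^1*191^1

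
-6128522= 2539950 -8668472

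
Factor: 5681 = 13^1*19^1*23^1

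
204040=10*20404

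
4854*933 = 4528782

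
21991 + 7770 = 29761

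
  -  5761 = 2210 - 7971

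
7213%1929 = 1426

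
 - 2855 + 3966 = 1111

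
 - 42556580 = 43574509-86131089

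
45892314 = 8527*5382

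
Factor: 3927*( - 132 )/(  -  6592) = 129591/1648 = 2^( - 4) * 3^2 * 7^1*11^2*17^1*103^(-1)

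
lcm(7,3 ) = 21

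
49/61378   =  49/61378 = 0.00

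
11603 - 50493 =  - 38890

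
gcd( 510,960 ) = 30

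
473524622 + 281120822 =754645444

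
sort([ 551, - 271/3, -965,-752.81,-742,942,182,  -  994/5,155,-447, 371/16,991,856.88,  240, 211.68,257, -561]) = [ - 965, - 752.81, - 742,  -  561, - 447, -994/5, - 271/3,371/16,155,182,211.68 , 240, 257,551, 856.88,942, 991]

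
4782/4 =2391/2 = 1195.50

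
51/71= 51/71 = 0.72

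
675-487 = 188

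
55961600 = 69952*800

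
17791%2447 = 662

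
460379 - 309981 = 150398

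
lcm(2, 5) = 10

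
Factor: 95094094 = 2^1*47547047^1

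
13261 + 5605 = 18866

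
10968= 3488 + 7480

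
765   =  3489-2724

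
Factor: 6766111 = 11^1*615101^1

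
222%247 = 222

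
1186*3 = 3558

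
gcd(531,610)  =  1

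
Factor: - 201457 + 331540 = 130083= 3^1 * 131^1*331^1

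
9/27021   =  3/9007 = 0.00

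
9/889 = 9/889=0.01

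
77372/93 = 77372/93 = 831.96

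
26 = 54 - 28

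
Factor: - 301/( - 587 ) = 7^1*43^1*587^( - 1)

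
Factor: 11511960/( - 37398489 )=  - 2^3*5^1*23^1 *43^1*97^1*12466163^( - 1)  =  - 3837320/12466163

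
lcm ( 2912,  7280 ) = 14560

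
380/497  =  380/497 = 0.76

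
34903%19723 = 15180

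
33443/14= 2388 + 11/14   =  2388.79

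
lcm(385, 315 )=3465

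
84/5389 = 84/5389 = 0.02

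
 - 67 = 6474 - 6541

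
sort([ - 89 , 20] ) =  [ - 89, 20] 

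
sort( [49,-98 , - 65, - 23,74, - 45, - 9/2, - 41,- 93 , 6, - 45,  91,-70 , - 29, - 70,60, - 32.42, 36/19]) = [ - 98, - 93, - 70 ,-70, - 65, - 45 , - 45, - 41, - 32.42, - 29,  -  23, - 9/2,36/19,6, 49, 60, 74,91] 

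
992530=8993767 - 8001237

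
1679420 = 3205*524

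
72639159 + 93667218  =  166306377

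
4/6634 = 2/3317 =0.00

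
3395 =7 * 485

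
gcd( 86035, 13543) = 1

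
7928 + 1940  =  9868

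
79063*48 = 3795024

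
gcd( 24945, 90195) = 15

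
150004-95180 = 54824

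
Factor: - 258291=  - 3^2*11^1 * 2609^1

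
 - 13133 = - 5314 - 7819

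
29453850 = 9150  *3219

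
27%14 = 13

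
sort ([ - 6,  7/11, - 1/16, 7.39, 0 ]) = [ - 6,-1/16,0,7/11, 7.39 ] 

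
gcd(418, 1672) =418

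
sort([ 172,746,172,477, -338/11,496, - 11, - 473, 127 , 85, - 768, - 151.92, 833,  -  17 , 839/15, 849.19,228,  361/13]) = [ - 768, - 473, - 151.92, - 338/11, - 17, - 11, 361/13 , 839/15,85,127,172,172 , 228 , 477, 496,746, 833, 849.19 ] 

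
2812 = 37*76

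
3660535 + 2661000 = 6321535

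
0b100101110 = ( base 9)365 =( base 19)fh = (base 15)152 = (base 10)302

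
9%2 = 1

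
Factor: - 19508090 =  - 2^1*5^1*7^1 * 278687^1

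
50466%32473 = 17993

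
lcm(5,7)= 35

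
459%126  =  81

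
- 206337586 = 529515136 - 735852722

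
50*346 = 17300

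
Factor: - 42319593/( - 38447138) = 2^(  -  1)*3^2*19^1*263^1*941^1 * 19223569^( - 1 )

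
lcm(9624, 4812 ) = 9624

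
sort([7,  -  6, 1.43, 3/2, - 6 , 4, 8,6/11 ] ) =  [  -  6,  -  6,6/11, 1.43, 3/2, 4, 7, 8] 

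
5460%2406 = 648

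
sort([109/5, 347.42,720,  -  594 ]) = [-594, 109/5, 347.42,720] 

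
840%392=56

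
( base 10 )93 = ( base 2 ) 1011101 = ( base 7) 162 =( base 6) 233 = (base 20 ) 4d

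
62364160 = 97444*640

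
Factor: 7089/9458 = 2^(-1) * 3^1 *17^1*139^1*4729^( - 1 )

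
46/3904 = 23/1952=0.01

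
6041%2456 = 1129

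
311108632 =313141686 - 2033054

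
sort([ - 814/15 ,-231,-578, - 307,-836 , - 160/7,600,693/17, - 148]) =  [ - 836, - 578 , - 307, - 231, - 148 , - 814/15 , - 160/7, 693/17,600]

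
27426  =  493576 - 466150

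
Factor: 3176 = 2^3* 397^1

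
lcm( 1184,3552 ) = 3552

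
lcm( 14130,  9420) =28260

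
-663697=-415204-248493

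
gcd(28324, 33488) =4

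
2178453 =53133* 41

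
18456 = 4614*4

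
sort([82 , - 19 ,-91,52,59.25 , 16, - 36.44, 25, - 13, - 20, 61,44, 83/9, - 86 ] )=[ - 91, - 86,-36.44, - 20, - 19, - 13, 83/9, 16,25,44, 52, 59.25,61 , 82 ] 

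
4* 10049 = 40196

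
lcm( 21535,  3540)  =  258420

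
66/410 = 33/205 = 0.16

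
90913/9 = 90913/9= 10101.44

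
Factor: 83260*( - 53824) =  - 4481386240 = -2^8*5^1*23^1*29^2* 181^1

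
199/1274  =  199/1274 = 0.16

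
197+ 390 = 587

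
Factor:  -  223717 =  - 13^1*17209^1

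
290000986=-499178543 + 789179529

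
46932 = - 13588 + 60520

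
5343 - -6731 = 12074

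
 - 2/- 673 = 2/673 = 0.00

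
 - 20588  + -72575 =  - 93163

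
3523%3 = 1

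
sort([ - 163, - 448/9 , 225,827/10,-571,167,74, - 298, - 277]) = [ - 571, - 298, - 277, - 163,  -  448/9, 74, 827/10,167,225] 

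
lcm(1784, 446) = 1784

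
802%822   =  802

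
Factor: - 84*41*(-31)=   106764 = 2^2*3^1*7^1*31^1*41^1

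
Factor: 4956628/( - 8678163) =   -  2^2*3^( - 1 )*13^( - 1)*29^( - 1 )*587^1*2111^1 * 7673^( - 1)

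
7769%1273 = 131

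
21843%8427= 4989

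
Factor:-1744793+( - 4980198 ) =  - 7^1*13^1*67^1*1103^1 =- 6724991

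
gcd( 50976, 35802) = 54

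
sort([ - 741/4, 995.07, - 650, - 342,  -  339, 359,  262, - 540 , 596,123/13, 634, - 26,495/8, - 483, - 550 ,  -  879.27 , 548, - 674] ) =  [ - 879.27 , - 674, - 650, - 550, - 540,- 483, - 342, - 339, - 741/4, - 26,123/13,  495/8,262,359, 548, 596,634, 995.07]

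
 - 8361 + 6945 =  - 1416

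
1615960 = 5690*284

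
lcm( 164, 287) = 1148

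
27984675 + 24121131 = 52105806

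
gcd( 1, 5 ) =1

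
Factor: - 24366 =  - 2^1*3^1*31^1*131^1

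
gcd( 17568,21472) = 1952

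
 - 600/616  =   -75/77 =- 0.97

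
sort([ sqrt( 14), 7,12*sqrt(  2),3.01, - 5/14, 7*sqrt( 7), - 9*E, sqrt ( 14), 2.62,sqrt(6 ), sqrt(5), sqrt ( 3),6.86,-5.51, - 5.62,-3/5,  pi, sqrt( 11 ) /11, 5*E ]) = [ - 9*E ,-5.62,-5.51, -3/5, - 5/14, sqrt( 11)/11, sqrt( 3), sqrt( 5), sqrt(6), 2.62, 3.01,pi, sqrt( 14) , sqrt(  14),6.86,7, 5*E, 12*sqrt(2),7*sqrt( 7)]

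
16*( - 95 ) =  - 1520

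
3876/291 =13 + 31/97 = 13.32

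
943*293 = 276299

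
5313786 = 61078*87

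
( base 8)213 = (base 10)139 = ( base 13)A9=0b10001011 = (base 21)6D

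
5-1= 4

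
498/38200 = 249/19100 = 0.01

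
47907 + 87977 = 135884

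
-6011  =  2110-8121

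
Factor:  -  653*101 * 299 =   -  19719947=- 13^1*23^1*101^1*653^1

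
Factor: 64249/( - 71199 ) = - 3^( - 5)*47^1*293^( - 1)*1367^1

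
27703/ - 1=-27703/1= -27703.00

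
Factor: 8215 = 5^1 * 31^1*53^1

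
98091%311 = 126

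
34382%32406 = 1976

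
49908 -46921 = 2987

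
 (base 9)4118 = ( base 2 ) 101111000110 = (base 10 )3014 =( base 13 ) 14ab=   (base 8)5706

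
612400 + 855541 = 1467941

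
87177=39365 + 47812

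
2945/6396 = 2945/6396 = 0.46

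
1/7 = 1/7 = 0.14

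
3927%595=357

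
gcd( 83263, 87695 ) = 1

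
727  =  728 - 1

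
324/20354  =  162/10177 = 0.02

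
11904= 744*16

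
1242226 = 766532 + 475694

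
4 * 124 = 496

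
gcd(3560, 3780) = 20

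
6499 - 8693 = -2194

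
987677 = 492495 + 495182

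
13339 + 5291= 18630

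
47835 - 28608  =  19227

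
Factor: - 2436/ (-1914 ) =14/11 = 2^1* 7^1*11^( - 1) 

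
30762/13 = 2366 + 4/13 = 2366.31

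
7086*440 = 3117840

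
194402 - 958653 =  - 764251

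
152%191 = 152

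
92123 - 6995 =85128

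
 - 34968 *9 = -314712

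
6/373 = 6/373 =0.02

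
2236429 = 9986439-7750010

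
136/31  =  136/31 = 4.39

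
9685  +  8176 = 17861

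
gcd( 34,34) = 34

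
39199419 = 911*43029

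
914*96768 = 88445952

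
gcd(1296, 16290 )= 18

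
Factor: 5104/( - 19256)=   -  2^1 * 11^1* 83^(-1) = - 22/83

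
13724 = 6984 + 6740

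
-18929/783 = - 25 + 646/783 = - 24.17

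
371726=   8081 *46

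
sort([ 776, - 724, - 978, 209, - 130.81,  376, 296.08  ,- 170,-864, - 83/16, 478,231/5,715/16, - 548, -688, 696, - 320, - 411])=[-978,  -  864, - 724,  -  688, - 548,- 411,  -  320,- 170, - 130.81, - 83/16, 715/16,  231/5, 209 , 296.08, 376, 478, 696,776] 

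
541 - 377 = 164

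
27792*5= 138960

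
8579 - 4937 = 3642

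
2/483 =2/483 = 0.00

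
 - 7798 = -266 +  - 7532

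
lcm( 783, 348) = 3132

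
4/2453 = 4/2453 = 0.00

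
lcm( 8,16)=16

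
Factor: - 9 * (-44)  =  2^2*3^2*11^1  =  396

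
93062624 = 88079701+4982923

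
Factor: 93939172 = 2^2*1979^1*11867^1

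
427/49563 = 427/49563= 0.01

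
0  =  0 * 70175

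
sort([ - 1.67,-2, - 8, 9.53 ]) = [ - 8, - 2, - 1.67,9.53] 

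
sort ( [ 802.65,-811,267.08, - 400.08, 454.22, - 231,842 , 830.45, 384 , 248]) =[ - 811, - 400.08, - 231,248,267.08,384, 454.22,802.65,  830.45,  842]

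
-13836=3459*( - 4 ) 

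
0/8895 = 0= 0.00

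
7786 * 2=15572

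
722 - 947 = -225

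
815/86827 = 815/86827= 0.01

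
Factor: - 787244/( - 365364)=3^(-3 )*17^ ( - 1 )*23^1*43^1  =  989/459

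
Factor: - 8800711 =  - 131^1*67181^1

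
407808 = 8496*48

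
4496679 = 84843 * 53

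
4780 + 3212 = 7992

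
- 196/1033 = -196/1033 = - 0.19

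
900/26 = 450/13  =  34.62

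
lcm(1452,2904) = 2904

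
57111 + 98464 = 155575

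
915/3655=183/731 = 0.25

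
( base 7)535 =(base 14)155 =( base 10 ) 271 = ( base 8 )417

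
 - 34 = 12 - 46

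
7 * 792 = 5544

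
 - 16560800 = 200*( -82804)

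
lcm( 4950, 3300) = 9900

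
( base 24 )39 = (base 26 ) 33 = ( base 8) 121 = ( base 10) 81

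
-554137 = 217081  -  771218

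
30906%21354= 9552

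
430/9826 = 215/4913 = 0.04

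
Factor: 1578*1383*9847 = 2^1*3^2*43^1 *229^1 * 263^1*461^1 = 21489836778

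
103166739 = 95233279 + 7933460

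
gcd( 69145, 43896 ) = 1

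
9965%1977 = 80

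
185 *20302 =3755870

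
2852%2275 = 577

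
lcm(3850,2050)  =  157850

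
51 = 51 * 1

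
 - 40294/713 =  - 40294/713 = -  56.51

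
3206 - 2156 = 1050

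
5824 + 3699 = 9523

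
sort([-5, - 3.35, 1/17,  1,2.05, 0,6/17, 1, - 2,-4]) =[ - 5, - 4, - 3.35, - 2,  0, 1/17,6/17, 1, 1, 2.05] 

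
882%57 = 27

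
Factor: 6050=2^1*5^2 * 11^2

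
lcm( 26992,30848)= 215936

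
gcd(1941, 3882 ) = 1941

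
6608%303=245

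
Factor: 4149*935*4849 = 18810798435 = 3^2 * 5^1  *  11^1 * 13^1* 17^1*373^1*461^1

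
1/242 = 1/242=0.00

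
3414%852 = 6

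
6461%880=301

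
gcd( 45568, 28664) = 8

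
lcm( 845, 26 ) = 1690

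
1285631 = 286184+999447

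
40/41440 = 1/1036 =0.00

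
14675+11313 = 25988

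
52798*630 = 33262740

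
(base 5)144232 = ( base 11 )471A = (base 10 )6192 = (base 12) 3700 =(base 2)1100000110000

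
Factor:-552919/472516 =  - 2^( - 2 )*11^( - 1 )*19^1*10739^( - 1 )*29101^1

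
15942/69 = 231 + 1/23 =231.04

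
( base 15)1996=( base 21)CBI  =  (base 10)5541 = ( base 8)12645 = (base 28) 71p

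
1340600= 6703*200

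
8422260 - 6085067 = 2337193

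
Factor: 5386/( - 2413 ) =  - 2^1*19^( - 1 )*127^ ( - 1 )*2693^1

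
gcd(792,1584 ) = 792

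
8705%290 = 5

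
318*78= 24804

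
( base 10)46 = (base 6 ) 114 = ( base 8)56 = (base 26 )1K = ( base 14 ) 34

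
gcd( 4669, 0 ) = 4669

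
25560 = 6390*4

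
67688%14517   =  9620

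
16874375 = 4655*3625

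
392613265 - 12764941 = 379848324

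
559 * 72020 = 40259180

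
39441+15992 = 55433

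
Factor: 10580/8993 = 20/17= 2^2* 5^1*17^( - 1) 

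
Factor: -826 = - 2^1*7^1*59^1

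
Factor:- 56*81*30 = -136080 = - 2^4*3^5 * 5^1*7^1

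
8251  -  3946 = 4305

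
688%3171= 688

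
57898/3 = 19299+1/3 = 19299.33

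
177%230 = 177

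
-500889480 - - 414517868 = - 86371612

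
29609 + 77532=107141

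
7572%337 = 158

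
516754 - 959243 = - 442489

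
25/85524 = 25/85524 =0.00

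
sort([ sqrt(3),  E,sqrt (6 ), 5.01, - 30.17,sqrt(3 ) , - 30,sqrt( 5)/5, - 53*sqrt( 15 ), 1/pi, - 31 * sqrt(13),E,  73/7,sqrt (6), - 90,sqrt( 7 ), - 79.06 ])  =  [ - 53 * sqrt( 15 ), - 31 * sqrt(13), - 90, - 79.06,  -  30.17, - 30 , 1/pi,sqrt(5 ) /5, sqrt( 3),sqrt( 3),  sqrt( 6),sqrt( 6 ), sqrt( 7),E, E, 5.01, 73/7]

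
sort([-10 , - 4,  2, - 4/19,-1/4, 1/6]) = [ - 10 , - 4, - 1/4,-4/19, 1/6,2] 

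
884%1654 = 884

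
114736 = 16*7171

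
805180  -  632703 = 172477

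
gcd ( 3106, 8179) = 1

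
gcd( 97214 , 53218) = 2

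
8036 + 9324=17360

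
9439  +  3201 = 12640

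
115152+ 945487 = 1060639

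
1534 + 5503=7037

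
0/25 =0  =  0.00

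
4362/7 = 623 + 1/7  =  623.14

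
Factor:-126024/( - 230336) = 267/488 = 2^( - 3) * 3^1*61^( - 1 )*89^1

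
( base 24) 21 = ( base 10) 49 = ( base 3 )1211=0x31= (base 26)1n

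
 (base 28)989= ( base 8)16171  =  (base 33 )6MT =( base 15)225e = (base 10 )7289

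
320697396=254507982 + 66189414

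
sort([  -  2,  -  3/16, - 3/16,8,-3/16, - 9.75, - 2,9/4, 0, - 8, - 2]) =[-9.75,-8 , - 2, - 2, - 2, - 3/16, - 3/16,  -  3/16,0, 9/4,8 ] 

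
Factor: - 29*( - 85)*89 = 219385 = 5^1*17^1*29^1*89^1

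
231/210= 1 + 1/10 = 1.10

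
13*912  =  11856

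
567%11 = 6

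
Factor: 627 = 3^1 * 11^1* 19^1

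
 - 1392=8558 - 9950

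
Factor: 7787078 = 2^1 * 13^1*53^1 * 5651^1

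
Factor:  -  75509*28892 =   -  2^2*7^2 * 23^1*31^1*67^1*233^1 = - 2181606028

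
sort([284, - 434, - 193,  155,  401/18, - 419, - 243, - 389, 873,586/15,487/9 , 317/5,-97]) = [ - 434, - 419, - 389, - 243, - 193, - 97,401/18,586/15,487/9, 317/5,155,284, 873]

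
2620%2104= 516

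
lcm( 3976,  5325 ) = 298200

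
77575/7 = 11082  +  1/7  =  11082.14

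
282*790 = 222780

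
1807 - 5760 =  - 3953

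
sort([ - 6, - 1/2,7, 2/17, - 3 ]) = [ - 6, - 3, - 1/2, 2/17  ,  7] 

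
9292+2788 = 12080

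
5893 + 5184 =11077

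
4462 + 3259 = 7721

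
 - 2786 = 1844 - 4630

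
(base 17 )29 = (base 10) 43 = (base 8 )53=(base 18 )27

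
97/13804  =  97/13804 = 0.01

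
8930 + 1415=10345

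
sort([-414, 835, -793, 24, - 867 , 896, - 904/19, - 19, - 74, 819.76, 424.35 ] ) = [ - 867, - 793, - 414, - 74,- 904/19, - 19, 24,424.35, 819.76, 835,896 ]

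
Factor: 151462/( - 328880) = -75731/164440= - 2^(- 3 ) * 5^( - 1)*4111^(-1)*75731^1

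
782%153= 17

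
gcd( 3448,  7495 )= 1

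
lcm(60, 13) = 780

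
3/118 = 3/118  =  0.03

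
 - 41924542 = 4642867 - 46567409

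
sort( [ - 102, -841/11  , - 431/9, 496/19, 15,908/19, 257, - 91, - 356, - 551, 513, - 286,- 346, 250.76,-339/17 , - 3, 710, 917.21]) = [ - 551, - 356, - 346, - 286,  -  102,  -  91, - 841/11, - 431/9 ,-339/17, - 3, 15, 496/19,908/19, 250.76, 257,513, 710, 917.21]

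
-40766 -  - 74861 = 34095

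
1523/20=76 + 3/20  =  76.15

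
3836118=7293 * 526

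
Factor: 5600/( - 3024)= - 2^1*3^( -3 )*5^2 = - 50/27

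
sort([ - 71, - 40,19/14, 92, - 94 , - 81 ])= [ - 94, - 81, - 71, - 40 , 19/14,92] 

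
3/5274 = 1/1758 = 0.00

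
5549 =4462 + 1087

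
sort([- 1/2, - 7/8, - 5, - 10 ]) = [  -  10,-5 ,-7/8, - 1/2]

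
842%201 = 38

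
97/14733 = 97/14733 = 0.01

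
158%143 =15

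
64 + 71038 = 71102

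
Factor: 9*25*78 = 2^1 * 3^3*5^2  *13^1 = 17550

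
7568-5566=2002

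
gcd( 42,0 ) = 42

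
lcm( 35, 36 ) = 1260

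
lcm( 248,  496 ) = 496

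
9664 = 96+9568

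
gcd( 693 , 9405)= 99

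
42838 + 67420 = 110258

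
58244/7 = 8320 +4/7 = 8320.57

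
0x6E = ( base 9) 132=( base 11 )A0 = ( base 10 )110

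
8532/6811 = 1 + 1721/6811   =  1.25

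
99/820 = 99/820 =0.12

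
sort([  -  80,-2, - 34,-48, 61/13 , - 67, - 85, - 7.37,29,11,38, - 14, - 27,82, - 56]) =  [ - 85, - 80 , - 67,  -  56, -48,-34, -27,-14, - 7.37, - 2, 61/13,11,29, 38,82 ] 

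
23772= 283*84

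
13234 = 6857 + 6377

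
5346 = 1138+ 4208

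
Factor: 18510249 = 3^1*37^2*4507^1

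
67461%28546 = 10369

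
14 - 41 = -27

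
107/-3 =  - 36+1/3 = - 35.67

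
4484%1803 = 878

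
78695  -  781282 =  - 702587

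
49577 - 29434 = 20143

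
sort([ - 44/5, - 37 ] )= [-37, - 44/5]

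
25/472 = 25/472 = 0.05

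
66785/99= 66785/99 = 674.60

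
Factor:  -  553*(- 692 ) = 382676 = 2^2*7^1*79^1*173^1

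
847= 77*11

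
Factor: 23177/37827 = 3^( - 4 )* 7^2*11^1*43^1*467^( - 1 ) 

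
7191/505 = 7191/505 =14.24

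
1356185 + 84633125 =85989310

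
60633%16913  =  9894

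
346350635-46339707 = 300010928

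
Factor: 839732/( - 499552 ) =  - 901/536 = - 2^( -3 )*17^1*53^1*67^( - 1 )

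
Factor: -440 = -2^3*5^1*11^1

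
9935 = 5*1987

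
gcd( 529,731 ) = 1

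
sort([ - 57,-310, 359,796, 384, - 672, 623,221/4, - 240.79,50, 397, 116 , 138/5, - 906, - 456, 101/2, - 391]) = [-906, - 672, - 456,  -  391, - 310, - 240.79, - 57,  138/5, 50, 101/2,  221/4, 116,359, 384, 397, 623, 796 ]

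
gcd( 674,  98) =2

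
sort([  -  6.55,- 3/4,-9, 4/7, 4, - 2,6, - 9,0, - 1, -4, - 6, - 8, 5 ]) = [ - 9,-9, - 8, - 6.55, - 6,- 4, -2 , - 1, - 3/4, 0, 4/7, 4, 5, 6]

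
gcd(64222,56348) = 2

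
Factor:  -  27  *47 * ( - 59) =3^3*47^1*59^1  =  74871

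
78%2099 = 78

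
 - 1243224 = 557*(-2232 ) 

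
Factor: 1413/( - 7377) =-471/2459 = - 3^1*157^1 * 2459^( - 1 )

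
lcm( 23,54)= 1242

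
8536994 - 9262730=-725736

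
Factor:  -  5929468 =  - 2^2*151^1*9817^1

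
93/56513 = 3/1823 = 0.00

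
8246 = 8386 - 140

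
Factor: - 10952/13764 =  - 2^1*3^ ( - 1)*31^( - 1)*37^1 = - 74/93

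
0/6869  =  0 = 0.00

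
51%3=0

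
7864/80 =98+3/10 = 98.30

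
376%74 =6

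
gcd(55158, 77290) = 2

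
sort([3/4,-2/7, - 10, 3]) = [ - 10, - 2/7,3/4 , 3 ]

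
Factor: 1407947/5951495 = 5^( - 1) * 11^ (-1)*241^( - 1 )*449^ ( - 1) * 1061^1 * 1327^1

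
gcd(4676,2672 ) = 668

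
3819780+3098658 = 6918438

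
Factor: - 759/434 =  - 2^( - 1)*3^1*7^( - 1) *11^1* 23^1 *31^(-1) 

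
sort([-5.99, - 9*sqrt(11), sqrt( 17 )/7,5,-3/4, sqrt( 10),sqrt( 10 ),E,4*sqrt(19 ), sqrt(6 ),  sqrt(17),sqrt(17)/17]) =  [ - 9*sqrt( 11 ), - 5.99, -3/4, sqrt(17)/17,  sqrt( 17)/7, sqrt(6 ),  E,  sqrt( 10),sqrt( 10 ),sqrt( 17),5,4 * sqrt(19 )] 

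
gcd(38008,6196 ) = 4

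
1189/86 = 13 + 71/86 = 13.83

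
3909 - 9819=-5910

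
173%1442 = 173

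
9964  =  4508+5456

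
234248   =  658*356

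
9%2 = 1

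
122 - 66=56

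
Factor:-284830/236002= - 35/29 = - 5^1*7^1 * 29^( -1) 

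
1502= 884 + 618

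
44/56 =11/14 = 0.79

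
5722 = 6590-868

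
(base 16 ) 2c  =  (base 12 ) 38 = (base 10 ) 44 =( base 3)1122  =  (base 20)24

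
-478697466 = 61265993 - 539963459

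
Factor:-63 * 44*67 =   -  2^2* 3^2*7^1 *11^1*67^1=-  185724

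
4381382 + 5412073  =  9793455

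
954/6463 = 954/6463 = 0.15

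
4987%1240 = 27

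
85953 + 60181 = 146134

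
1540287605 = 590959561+949328044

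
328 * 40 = 13120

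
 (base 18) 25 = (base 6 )105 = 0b101001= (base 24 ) 1h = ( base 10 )41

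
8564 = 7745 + 819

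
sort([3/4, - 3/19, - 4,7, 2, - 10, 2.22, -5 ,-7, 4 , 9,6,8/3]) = [  -  10, - 7, - 5, - 4, - 3/19,3/4, 2,2.22,8/3,4,6, 7,9]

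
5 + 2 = 7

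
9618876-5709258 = 3909618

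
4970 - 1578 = 3392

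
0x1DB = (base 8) 733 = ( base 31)fa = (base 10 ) 475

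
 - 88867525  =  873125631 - 961993156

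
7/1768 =7/1768 =0.00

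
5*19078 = 95390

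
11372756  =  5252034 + 6120722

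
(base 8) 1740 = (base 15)462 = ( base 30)132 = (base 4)33200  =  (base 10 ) 992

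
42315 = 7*6045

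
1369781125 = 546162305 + 823618820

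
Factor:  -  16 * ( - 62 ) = 992 = 2^5*31^1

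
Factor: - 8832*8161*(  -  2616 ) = 188555922432 = 2^10*3^2*23^1*109^1*8161^1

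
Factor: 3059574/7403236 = 1529787/3701618 = 2^( - 1 )*3^1*7^1*19^( - 1) * 29^( - 1) * 97^1*751^1*3359^( - 1)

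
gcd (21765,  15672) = 3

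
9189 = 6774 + 2415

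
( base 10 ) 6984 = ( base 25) b49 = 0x1B48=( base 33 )6DL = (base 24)C30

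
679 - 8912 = -8233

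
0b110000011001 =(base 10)3097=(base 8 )6031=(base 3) 11020201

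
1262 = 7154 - 5892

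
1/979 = 1/979=0.00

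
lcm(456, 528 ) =10032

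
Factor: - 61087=-13^1*37^1*127^1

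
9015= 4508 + 4507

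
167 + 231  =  398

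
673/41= 673/41= 16.41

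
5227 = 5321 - 94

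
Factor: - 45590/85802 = - 5^1*47^1*97^1 * 42901^( - 1)= - 22795/42901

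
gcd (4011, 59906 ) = 7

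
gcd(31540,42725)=5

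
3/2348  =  3/2348 = 0.00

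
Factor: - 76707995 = -5^1 * 7^1*13^1*17^1*47^1*211^1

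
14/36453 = 14/36453= 0.00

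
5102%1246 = 118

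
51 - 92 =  - 41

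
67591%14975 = 7691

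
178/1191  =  178/1191=   0.15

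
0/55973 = 0 =0.00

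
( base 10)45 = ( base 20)25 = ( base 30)1f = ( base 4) 231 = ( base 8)55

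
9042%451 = 22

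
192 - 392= - 200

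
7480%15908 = 7480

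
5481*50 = 274050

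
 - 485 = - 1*485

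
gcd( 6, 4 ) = 2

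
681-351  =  330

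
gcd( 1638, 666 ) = 18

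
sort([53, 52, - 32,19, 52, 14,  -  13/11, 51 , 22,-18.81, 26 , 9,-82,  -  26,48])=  [-82, - 32,-26, - 18.81 , - 13/11,  9,14,19,22,26,  48,51,  52,52,53 ] 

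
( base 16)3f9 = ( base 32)vp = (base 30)13R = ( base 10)1017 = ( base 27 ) 1ai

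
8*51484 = 411872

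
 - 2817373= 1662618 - 4479991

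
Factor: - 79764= -2^2*3^1*17^2*23^1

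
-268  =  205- 473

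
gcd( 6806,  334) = 2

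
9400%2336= 56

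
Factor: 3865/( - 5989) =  - 5^1*53^ ( - 1 ) * 113^( - 1) * 773^1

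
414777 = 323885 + 90892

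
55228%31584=23644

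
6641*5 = 33205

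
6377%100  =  77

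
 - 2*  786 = - 1572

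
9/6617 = 9/6617 =0.00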